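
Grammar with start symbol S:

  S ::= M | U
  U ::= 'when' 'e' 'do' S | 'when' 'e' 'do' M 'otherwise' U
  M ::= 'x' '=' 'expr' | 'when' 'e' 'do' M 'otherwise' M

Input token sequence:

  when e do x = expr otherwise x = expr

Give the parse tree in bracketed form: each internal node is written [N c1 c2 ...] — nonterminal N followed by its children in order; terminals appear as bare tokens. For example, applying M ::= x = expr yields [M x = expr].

[S [M when e do [M x = expr] otherwise [M x = expr]]]

S
M
when e do M otherwise M
when e do x = expr otherwise M
when e do x = expr otherwise x = expr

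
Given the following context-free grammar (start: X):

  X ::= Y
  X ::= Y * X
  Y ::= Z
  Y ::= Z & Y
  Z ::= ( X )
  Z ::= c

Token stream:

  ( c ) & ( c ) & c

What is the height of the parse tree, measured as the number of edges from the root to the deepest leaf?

[X [Y [Z ( [X [Y [Z c]]] )] & [Y [Z ( [X [Y [Z c]]] )] & [Y [Z c]]]]]

7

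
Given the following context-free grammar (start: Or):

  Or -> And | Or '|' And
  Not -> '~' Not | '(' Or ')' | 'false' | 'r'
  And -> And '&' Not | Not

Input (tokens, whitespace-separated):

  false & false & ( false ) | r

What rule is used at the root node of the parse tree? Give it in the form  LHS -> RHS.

[Or [Or [And [And [And [Not false]] & [Not false]] & [Not ( [Or [And [Not false]]] )]]] | [And [Not r]]]

Or -> Or '|' And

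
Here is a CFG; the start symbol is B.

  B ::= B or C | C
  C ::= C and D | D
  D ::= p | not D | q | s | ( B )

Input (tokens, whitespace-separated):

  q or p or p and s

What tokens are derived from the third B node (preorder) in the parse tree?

[B [B [B [C [D q]]] or [C [D p]]] or [C [C [D p]] and [D s]]]

q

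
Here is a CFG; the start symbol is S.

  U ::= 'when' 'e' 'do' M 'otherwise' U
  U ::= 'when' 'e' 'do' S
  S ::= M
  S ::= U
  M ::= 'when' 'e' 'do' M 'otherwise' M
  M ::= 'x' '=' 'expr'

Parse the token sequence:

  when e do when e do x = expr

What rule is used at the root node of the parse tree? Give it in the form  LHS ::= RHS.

[S [U when e do [S [U when e do [S [M x = expr]]]]]]

S ::= U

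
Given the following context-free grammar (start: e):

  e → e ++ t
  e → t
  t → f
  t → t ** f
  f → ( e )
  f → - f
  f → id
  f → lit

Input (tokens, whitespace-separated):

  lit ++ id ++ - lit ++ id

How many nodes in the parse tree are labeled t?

4

[e [e [e [e [t [f lit]]] ++ [t [f id]]] ++ [t [f - [f lit]]]] ++ [t [f id]]]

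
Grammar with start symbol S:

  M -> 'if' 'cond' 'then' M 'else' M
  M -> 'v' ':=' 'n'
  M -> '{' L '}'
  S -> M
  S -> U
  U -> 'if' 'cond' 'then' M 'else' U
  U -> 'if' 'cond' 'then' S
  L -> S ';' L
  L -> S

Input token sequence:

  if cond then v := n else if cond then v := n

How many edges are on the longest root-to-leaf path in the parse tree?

5

[S [U if cond then [M v := n] else [U if cond then [S [M v := n]]]]]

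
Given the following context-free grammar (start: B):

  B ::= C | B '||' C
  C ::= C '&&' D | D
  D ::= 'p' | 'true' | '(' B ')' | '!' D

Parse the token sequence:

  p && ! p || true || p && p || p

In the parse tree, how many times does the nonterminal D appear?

[B [B [B [B [C [C [D p]] && [D ! [D p]]]] || [C [D true]]] || [C [C [D p]] && [D p]]] || [C [D p]]]

7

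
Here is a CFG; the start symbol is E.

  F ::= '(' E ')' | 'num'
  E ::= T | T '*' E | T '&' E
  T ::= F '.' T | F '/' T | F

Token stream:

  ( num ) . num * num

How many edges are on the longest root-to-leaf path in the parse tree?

6

[E [T [F ( [E [T [F num]]] )] . [T [F num]]] * [E [T [F num]]]]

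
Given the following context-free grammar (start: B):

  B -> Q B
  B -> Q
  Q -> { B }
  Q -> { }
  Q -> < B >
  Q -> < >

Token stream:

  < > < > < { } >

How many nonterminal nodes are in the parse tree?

8

[B [Q < >] [B [Q < >] [B [Q < [B [Q { }]] >]]]]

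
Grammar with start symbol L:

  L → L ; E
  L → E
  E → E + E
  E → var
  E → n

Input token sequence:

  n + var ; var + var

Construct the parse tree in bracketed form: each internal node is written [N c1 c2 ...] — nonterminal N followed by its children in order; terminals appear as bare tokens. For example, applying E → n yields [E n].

[L [L [E [E n] + [E var]]] ; [E [E var] + [E var]]]

L
L ; E
E ; E
E + E ; E
n + E ; E
n + var ; E
n + var ; E + E
n + var ; var + E
n + var ; var + var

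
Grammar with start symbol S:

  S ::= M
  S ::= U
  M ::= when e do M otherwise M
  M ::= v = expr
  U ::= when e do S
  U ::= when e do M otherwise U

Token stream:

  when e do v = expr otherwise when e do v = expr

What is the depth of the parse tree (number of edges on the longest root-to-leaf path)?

5

[S [U when e do [M v = expr] otherwise [U when e do [S [M v = expr]]]]]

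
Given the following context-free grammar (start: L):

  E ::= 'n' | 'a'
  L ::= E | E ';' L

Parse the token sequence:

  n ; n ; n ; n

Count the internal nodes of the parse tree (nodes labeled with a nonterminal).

[L [E n] ; [L [E n] ; [L [E n] ; [L [E n]]]]]

8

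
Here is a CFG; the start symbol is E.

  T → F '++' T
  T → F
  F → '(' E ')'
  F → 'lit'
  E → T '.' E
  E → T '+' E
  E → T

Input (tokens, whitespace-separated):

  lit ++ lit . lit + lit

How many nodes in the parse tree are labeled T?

[E [T [F lit] ++ [T [F lit]]] . [E [T [F lit]] + [E [T [F lit]]]]]

4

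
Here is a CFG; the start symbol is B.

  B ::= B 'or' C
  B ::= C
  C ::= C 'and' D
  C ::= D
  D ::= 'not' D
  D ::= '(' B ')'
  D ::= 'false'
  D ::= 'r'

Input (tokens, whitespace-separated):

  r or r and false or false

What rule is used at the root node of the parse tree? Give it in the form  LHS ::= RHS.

[B [B [B [C [D r]]] or [C [C [D r]] and [D false]]] or [C [D false]]]

B ::= B 'or' C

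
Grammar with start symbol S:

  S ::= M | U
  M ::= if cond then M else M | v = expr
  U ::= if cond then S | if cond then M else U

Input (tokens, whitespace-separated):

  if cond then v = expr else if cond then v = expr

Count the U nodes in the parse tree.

2

[S [U if cond then [M v = expr] else [U if cond then [S [M v = expr]]]]]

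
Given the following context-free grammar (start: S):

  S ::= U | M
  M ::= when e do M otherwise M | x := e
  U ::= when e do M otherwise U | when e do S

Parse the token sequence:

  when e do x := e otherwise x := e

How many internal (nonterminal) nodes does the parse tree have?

4

[S [M when e do [M x := e] otherwise [M x := e]]]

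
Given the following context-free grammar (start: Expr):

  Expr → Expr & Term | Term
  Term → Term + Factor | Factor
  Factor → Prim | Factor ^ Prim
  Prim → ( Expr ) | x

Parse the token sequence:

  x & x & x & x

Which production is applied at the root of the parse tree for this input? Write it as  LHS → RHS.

[Expr [Expr [Expr [Expr [Term [Factor [Prim x]]]] & [Term [Factor [Prim x]]]] & [Term [Factor [Prim x]]]] & [Term [Factor [Prim x]]]]

Expr → Expr & Term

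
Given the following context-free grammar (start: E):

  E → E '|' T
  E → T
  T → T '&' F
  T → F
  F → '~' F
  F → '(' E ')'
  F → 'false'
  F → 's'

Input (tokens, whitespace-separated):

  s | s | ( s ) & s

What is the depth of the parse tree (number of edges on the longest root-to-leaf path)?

7

[E [E [E [T [F s]]] | [T [F s]]] | [T [T [F ( [E [T [F s]]] )]] & [F s]]]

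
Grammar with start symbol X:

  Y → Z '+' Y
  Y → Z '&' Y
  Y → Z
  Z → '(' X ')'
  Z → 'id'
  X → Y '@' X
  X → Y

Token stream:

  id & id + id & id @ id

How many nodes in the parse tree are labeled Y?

[X [Y [Z id] & [Y [Z id] + [Y [Z id] & [Y [Z id]]]]] @ [X [Y [Z id]]]]

5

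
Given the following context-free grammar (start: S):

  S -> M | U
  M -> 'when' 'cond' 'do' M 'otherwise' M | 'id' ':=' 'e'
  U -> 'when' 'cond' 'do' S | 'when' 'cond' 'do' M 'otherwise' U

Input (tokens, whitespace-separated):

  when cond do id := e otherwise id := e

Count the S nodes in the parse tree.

1

[S [M when cond do [M id := e] otherwise [M id := e]]]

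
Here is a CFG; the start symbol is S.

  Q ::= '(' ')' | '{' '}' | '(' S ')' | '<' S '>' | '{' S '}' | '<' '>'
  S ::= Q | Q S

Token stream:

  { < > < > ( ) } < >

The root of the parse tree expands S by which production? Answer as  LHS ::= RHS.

S ::= Q S

[S [Q { [S [Q < >] [S [Q < >] [S [Q ( )]]]] }] [S [Q < >]]]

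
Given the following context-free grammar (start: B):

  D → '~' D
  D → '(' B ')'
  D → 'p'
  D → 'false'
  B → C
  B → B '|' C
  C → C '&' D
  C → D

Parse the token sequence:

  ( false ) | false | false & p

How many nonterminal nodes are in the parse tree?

[B [B [B [C [D ( [B [C [D false]]] )]]] | [C [D false]]] | [C [C [D false]] & [D p]]]

14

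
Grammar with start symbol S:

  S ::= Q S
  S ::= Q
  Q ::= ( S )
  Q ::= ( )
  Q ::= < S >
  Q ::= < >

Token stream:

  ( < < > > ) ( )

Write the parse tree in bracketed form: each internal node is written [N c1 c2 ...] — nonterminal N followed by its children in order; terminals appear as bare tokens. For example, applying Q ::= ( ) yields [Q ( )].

S
Q S
( S ) S
( Q ) S
( < S > ) S
( < Q > ) S
( < < > > ) S
( < < > > ) Q
( < < > > ) ( )

[S [Q ( [S [Q < [S [Q < >]] >]] )] [S [Q ( )]]]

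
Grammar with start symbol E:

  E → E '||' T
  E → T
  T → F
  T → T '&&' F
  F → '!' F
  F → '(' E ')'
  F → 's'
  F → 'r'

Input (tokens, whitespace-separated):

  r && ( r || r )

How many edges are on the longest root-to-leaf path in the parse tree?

7

[E [T [T [F r]] && [F ( [E [E [T [F r]]] || [T [F r]]] )]]]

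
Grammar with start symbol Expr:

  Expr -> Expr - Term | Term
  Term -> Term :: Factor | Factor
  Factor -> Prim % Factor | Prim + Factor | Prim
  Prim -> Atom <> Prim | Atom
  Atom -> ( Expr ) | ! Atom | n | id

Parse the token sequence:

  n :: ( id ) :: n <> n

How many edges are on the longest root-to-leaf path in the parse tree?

[Expr [Term [Term [Term [Factor [Prim [Atom n]]]] :: [Factor [Prim [Atom ( [Expr [Term [Factor [Prim [Atom id]]]]] )]]]] :: [Factor [Prim [Atom n] <> [Prim [Atom n]]]]]]

11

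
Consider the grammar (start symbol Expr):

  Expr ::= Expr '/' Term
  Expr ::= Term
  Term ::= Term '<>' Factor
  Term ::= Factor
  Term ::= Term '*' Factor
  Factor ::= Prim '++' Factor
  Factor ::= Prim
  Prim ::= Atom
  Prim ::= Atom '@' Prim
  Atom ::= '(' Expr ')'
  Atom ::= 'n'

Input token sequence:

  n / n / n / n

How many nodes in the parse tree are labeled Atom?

[Expr [Expr [Expr [Expr [Term [Factor [Prim [Atom n]]]]] / [Term [Factor [Prim [Atom n]]]]] / [Term [Factor [Prim [Atom n]]]]] / [Term [Factor [Prim [Atom n]]]]]

4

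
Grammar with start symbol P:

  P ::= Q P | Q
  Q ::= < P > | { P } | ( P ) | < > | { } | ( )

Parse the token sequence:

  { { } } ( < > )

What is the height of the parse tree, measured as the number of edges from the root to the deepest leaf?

5

[P [Q { [P [Q { }]] }] [P [Q ( [P [Q < >]] )]]]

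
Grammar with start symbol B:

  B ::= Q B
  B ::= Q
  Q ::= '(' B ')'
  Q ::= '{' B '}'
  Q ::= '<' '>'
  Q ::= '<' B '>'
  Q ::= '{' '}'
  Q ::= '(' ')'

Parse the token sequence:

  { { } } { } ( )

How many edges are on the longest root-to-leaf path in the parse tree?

[B [Q { [B [Q { }]] }] [B [Q { }] [B [Q ( )]]]]

4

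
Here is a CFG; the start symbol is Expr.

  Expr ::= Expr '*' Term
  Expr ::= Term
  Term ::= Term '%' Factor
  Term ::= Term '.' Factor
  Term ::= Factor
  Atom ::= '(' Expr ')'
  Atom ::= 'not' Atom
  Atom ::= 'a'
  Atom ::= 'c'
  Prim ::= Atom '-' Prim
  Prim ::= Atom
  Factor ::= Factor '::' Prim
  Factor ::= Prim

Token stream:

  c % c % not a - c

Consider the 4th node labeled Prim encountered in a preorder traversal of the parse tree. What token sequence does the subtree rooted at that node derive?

[Expr [Term [Term [Term [Factor [Prim [Atom c]]]] % [Factor [Prim [Atom c]]]] % [Factor [Prim [Atom not [Atom a]] - [Prim [Atom c]]]]]]

c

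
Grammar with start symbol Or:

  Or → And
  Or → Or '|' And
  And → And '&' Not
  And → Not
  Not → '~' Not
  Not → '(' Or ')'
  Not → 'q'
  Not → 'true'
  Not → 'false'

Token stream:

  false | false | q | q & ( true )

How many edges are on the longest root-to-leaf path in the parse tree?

6

[Or [Or [Or [Or [And [Not false]]] | [And [Not false]]] | [And [Not q]]] | [And [And [Not q]] & [Not ( [Or [And [Not true]]] )]]]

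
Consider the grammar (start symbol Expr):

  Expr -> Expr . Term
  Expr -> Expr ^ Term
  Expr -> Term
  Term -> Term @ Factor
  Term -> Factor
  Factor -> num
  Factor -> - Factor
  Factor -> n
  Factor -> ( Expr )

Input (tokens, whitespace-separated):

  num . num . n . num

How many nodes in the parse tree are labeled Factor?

4

[Expr [Expr [Expr [Expr [Term [Factor num]]] . [Term [Factor num]]] . [Term [Factor n]]] . [Term [Factor num]]]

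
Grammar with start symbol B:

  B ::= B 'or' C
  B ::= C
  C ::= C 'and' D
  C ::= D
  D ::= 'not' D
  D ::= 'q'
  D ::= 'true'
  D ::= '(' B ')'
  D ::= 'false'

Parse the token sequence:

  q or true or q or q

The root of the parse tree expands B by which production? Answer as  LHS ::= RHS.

B ::= B 'or' C

[B [B [B [B [C [D q]]] or [C [D true]]] or [C [D q]]] or [C [D q]]]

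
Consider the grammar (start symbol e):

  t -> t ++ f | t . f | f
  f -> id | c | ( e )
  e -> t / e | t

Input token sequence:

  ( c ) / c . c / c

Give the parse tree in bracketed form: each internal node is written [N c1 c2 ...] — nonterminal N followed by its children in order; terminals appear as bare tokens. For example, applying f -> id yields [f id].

e
t / e
f / e
( e ) / e
( t ) / e
( f ) / e
( c ) / e
( c ) / t / e
( c ) / t . f / e
( c ) / f . f / e
( c ) / c . f / e
( c ) / c . c / e
( c ) / c . c / t
( c ) / c . c / f
( c ) / c . c / c

[e [t [f ( [e [t [f c]]] )]] / [e [t [t [f c]] . [f c]] / [e [t [f c]]]]]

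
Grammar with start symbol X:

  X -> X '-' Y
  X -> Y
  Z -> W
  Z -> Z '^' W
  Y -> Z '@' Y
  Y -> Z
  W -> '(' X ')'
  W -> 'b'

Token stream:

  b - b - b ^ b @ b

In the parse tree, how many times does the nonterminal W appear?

[X [X [X [Y [Z [W b]]]] - [Y [Z [W b]]]] - [Y [Z [Z [W b]] ^ [W b]] @ [Y [Z [W b]]]]]

5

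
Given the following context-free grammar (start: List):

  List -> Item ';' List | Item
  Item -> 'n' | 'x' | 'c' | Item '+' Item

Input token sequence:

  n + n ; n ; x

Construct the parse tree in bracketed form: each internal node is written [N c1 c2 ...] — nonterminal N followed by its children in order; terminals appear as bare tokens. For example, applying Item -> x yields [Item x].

[List [Item [Item n] + [Item n]] ; [List [Item n] ; [List [Item x]]]]

List
Item ; List
Item + Item ; List
n + Item ; List
n + n ; List
n + n ; Item ; List
n + n ; n ; List
n + n ; n ; Item
n + n ; n ; x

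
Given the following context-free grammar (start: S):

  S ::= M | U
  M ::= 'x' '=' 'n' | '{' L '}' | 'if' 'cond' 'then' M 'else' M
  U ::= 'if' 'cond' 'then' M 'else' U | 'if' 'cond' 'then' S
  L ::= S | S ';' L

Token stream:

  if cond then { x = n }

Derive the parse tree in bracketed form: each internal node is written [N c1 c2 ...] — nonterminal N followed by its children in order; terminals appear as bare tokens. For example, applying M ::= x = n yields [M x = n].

[S [U if cond then [S [M { [L [S [M x = n]]] }]]]]

S
U
if cond then S
if cond then M
if cond then { L }
if cond then { S }
if cond then { M }
if cond then { x = n }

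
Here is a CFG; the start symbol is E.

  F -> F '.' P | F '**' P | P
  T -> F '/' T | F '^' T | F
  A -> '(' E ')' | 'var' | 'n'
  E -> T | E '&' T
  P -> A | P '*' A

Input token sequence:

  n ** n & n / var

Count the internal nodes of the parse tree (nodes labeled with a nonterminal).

[E [E [T [F [F [P [A n]]] ** [P [A n]]]]] & [T [F [P [A n]]] / [T [F [P [A var]]]]]]

17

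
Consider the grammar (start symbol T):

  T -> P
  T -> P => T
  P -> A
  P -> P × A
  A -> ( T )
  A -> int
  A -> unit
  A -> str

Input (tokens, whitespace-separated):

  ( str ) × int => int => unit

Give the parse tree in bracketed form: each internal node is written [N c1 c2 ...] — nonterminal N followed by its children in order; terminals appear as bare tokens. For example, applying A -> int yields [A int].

T
P => T
P × A => T
A × A => T
( T ) × A => T
( P ) × A => T
( A ) × A => T
( str ) × A => T
( str ) × int => T
( str ) × int => P => T
( str ) × int => A => T
( str ) × int => int => T
( str ) × int => int => P
( str ) × int => int => A
( str ) × int => int => unit

[T [P [P [A ( [T [P [A str]]] )]] × [A int]] => [T [P [A int]] => [T [P [A unit]]]]]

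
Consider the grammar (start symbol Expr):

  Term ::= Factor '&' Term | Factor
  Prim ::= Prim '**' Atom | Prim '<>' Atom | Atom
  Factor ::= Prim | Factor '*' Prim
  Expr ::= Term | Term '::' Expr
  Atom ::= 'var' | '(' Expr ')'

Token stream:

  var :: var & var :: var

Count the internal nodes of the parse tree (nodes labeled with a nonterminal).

[Expr [Term [Factor [Prim [Atom var]]]] :: [Expr [Term [Factor [Prim [Atom var]]] & [Term [Factor [Prim [Atom var]]]]] :: [Expr [Term [Factor [Prim [Atom var]]]]]]]

19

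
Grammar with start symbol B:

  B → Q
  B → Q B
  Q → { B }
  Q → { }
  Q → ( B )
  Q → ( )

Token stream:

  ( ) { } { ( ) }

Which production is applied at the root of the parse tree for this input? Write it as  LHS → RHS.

[B [Q ( )] [B [Q { }] [B [Q { [B [Q ( )]] }]]]]

B → Q B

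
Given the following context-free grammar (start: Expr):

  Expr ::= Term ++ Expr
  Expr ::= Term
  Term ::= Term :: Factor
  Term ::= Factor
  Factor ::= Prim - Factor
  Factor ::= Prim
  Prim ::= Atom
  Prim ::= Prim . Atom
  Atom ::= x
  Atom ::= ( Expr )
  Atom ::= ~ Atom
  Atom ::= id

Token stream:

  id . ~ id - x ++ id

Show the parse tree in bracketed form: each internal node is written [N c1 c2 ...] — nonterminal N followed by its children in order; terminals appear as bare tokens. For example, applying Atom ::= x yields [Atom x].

[Expr [Term [Factor [Prim [Prim [Atom id]] . [Atom ~ [Atom id]]] - [Factor [Prim [Atom x]]]]] ++ [Expr [Term [Factor [Prim [Atom id]]]]]]

Expr
Term ++ Expr
Factor ++ Expr
Prim - Factor ++ Expr
Prim . Atom - Factor ++ Expr
Atom . Atom - Factor ++ Expr
id . Atom - Factor ++ Expr
id . ~ Atom - Factor ++ Expr
id . ~ id - Factor ++ Expr
id . ~ id - Prim ++ Expr
id . ~ id - Atom ++ Expr
id . ~ id - x ++ Expr
id . ~ id - x ++ Term
id . ~ id - x ++ Factor
id . ~ id - x ++ Prim
id . ~ id - x ++ Atom
id . ~ id - x ++ id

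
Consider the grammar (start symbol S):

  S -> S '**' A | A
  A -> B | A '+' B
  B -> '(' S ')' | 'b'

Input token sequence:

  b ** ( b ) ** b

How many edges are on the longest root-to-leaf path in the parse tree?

7

[S [S [S [A [B b]]] ** [A [B ( [S [A [B b]]] )]]] ** [A [B b]]]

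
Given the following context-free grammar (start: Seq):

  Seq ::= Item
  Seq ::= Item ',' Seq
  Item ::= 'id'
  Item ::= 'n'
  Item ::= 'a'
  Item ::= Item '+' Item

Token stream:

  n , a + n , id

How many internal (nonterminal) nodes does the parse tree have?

8

[Seq [Item n] , [Seq [Item [Item a] + [Item n]] , [Seq [Item id]]]]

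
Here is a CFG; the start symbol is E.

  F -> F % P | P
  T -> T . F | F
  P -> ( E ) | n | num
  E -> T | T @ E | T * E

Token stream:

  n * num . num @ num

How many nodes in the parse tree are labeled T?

4

[E [T [F [P n]]] * [E [T [T [F [P num]]] . [F [P num]]] @ [E [T [F [P num]]]]]]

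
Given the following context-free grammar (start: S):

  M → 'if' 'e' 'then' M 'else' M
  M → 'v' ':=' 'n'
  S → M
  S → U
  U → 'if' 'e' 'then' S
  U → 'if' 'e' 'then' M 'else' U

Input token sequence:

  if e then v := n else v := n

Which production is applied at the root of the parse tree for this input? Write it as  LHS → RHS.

[S [M if e then [M v := n] else [M v := n]]]

S → M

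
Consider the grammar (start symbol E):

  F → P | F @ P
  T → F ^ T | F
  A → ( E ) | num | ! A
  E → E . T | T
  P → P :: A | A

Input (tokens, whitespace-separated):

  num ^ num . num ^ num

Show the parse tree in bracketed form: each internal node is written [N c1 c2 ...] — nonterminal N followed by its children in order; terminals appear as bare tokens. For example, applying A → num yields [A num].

[E [E [T [F [P [A num]]] ^ [T [F [P [A num]]]]]] . [T [F [P [A num]]] ^ [T [F [P [A num]]]]]]

E
E . T
T . T
F ^ T . T
P ^ T . T
A ^ T . T
num ^ T . T
num ^ F . T
num ^ P . T
num ^ A . T
num ^ num . T
num ^ num . F ^ T
num ^ num . P ^ T
num ^ num . A ^ T
num ^ num . num ^ T
num ^ num . num ^ F
num ^ num . num ^ P
num ^ num . num ^ A
num ^ num . num ^ num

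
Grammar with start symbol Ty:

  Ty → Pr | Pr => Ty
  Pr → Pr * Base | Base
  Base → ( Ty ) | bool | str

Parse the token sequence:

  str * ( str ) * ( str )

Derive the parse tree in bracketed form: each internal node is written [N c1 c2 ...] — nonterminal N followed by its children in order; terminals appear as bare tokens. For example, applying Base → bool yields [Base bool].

[Ty [Pr [Pr [Pr [Base str]] * [Base ( [Ty [Pr [Base str]]] )]] * [Base ( [Ty [Pr [Base str]]] )]]]

Ty
Pr
Pr * Base
Pr * Base * Base
Base * Base * Base
str * Base * Base
str * ( Ty ) * Base
str * ( Pr ) * Base
str * ( Base ) * Base
str * ( str ) * Base
str * ( str ) * ( Ty )
str * ( str ) * ( Pr )
str * ( str ) * ( Base )
str * ( str ) * ( str )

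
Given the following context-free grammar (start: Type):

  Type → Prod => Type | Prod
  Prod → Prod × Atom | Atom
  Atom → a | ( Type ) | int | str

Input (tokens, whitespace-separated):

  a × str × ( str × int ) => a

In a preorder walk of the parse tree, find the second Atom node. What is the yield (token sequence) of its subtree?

str

[Type [Prod [Prod [Prod [Atom a]] × [Atom str]] × [Atom ( [Type [Prod [Prod [Atom str]] × [Atom int]]] )]] => [Type [Prod [Atom a]]]]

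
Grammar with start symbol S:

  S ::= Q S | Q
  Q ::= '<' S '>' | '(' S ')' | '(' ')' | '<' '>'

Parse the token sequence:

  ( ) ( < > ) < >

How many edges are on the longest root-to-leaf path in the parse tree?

[S [Q ( )] [S [Q ( [S [Q < >]] )] [S [Q < >]]]]

5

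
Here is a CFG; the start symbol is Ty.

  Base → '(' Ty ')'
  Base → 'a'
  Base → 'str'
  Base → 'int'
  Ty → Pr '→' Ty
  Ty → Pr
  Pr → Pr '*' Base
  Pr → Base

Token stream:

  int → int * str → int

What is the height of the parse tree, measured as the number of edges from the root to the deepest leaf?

[Ty [Pr [Base int]] → [Ty [Pr [Pr [Base int]] * [Base str]] → [Ty [Pr [Base int]]]]]

5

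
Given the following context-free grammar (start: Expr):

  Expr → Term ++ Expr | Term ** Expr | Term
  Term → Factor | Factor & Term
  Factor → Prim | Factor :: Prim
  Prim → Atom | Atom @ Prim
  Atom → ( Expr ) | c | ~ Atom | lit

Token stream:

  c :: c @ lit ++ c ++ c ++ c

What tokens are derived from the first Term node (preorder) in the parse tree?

[Expr [Term [Factor [Factor [Prim [Atom c]]] :: [Prim [Atom c] @ [Prim [Atom lit]]]]] ++ [Expr [Term [Factor [Prim [Atom c]]]] ++ [Expr [Term [Factor [Prim [Atom c]]]] ++ [Expr [Term [Factor [Prim [Atom c]]]]]]]]

c :: c @ lit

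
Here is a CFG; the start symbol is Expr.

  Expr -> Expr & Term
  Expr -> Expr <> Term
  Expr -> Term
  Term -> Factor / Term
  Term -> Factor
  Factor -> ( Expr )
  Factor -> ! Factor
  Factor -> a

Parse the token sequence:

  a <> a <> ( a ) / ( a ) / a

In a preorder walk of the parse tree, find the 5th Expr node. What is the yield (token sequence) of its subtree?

a

[Expr [Expr [Expr [Term [Factor a]]] <> [Term [Factor a]]] <> [Term [Factor ( [Expr [Term [Factor a]]] )] / [Term [Factor ( [Expr [Term [Factor a]]] )] / [Term [Factor a]]]]]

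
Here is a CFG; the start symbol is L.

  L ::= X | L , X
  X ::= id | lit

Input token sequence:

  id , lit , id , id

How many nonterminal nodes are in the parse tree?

8

[L [L [L [L [X id]] , [X lit]] , [X id]] , [X id]]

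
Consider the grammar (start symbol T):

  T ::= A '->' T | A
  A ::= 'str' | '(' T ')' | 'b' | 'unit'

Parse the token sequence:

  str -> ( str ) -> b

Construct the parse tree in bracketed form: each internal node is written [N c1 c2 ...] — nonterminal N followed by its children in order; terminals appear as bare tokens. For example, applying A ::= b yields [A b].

[T [A str] -> [T [A ( [T [A str]] )] -> [T [A b]]]]

T
A -> T
str -> T
str -> A -> T
str -> ( T ) -> T
str -> ( A ) -> T
str -> ( str ) -> T
str -> ( str ) -> A
str -> ( str ) -> b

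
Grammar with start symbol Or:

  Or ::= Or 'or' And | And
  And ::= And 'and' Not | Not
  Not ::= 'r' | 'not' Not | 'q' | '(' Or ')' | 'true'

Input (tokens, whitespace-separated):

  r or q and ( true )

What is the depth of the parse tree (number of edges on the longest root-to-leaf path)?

6

[Or [Or [And [Not r]]] or [And [And [Not q]] and [Not ( [Or [And [Not true]]] )]]]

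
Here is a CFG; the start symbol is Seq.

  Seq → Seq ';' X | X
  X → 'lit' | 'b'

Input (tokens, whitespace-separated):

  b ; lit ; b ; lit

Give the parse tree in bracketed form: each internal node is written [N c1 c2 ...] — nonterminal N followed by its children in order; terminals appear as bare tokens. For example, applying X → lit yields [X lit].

Seq
Seq ; X
Seq ; X ; X
Seq ; X ; X ; X
X ; X ; X ; X
b ; X ; X ; X
b ; lit ; X ; X
b ; lit ; b ; X
b ; lit ; b ; lit

[Seq [Seq [Seq [Seq [X b]] ; [X lit]] ; [X b]] ; [X lit]]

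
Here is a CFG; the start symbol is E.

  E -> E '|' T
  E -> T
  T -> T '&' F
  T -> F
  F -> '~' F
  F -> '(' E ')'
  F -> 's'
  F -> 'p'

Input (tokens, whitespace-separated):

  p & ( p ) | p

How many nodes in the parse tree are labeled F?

[E [E [T [T [F p]] & [F ( [E [T [F p]]] )]]] | [T [F p]]]

4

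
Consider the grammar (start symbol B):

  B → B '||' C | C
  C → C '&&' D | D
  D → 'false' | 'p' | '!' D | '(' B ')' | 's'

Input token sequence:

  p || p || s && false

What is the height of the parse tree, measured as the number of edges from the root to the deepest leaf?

[B [B [B [C [D p]]] || [C [D p]]] || [C [C [D s]] && [D false]]]

5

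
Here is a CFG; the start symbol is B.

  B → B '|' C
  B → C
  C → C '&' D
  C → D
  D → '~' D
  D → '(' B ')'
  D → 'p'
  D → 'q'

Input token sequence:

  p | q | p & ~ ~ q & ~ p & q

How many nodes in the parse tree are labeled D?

9

[B [B [B [C [D p]]] | [C [D q]]] | [C [C [C [C [D p]] & [D ~ [D ~ [D q]]]] & [D ~ [D p]]] & [D q]]]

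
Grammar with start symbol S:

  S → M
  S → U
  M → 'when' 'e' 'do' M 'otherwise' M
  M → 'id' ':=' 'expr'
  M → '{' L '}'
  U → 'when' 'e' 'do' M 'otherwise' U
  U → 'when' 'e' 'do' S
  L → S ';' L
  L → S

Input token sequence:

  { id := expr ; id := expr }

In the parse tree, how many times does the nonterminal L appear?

[S [M { [L [S [M id := expr]] ; [L [S [M id := expr]]]] }]]

2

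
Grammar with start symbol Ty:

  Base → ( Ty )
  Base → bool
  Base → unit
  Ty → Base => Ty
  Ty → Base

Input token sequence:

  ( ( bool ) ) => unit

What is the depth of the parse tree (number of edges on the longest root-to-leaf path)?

[Ty [Base ( [Ty [Base ( [Ty [Base bool]] )]] )] => [Ty [Base unit]]]

6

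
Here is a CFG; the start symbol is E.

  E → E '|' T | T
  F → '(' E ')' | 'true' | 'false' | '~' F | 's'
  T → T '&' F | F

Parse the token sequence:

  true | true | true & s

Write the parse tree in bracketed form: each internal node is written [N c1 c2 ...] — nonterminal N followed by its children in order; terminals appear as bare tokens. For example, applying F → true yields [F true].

E
E | T
E | T | T
T | T | T
F | T | T
true | T | T
true | F | T
true | true | T
true | true | T & F
true | true | F & F
true | true | true & F
true | true | true & s

[E [E [E [T [F true]]] | [T [F true]]] | [T [T [F true]] & [F s]]]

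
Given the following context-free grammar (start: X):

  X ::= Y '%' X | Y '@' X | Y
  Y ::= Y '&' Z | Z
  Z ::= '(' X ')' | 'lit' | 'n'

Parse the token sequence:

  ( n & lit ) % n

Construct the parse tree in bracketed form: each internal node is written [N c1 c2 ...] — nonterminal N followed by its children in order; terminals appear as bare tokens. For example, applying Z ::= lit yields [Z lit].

[X [Y [Z ( [X [Y [Y [Z n]] & [Z lit]]] )]] % [X [Y [Z n]]]]

X
Y % X
Z % X
( X ) % X
( Y ) % X
( Y & Z ) % X
( Z & Z ) % X
( n & Z ) % X
( n & lit ) % X
( n & lit ) % Y
( n & lit ) % Z
( n & lit ) % n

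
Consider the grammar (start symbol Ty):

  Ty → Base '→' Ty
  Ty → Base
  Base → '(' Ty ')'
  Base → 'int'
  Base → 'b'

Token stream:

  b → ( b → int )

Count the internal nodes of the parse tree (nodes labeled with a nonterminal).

8

[Ty [Base b] → [Ty [Base ( [Ty [Base b] → [Ty [Base int]]] )]]]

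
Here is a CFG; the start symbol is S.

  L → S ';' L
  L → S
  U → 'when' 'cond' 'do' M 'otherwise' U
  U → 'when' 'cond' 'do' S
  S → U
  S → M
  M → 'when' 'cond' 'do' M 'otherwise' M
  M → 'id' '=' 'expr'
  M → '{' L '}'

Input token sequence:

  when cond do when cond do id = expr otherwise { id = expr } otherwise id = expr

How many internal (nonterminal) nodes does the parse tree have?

[S [M when cond do [M when cond do [M id = expr] otherwise [M { [L [S [M id = expr]]] }]] otherwise [M id = expr]]]

9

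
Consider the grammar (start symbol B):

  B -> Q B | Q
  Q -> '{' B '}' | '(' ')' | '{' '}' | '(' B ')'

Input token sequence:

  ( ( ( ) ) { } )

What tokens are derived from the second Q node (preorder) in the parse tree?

( ( ) )

[B [Q ( [B [Q ( [B [Q ( )]] )] [B [Q { }]]] )]]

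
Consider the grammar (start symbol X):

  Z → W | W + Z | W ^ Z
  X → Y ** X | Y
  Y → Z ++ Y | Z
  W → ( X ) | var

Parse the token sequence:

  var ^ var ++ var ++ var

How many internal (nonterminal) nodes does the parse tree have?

12

[X [Y [Z [W var] ^ [Z [W var]]] ++ [Y [Z [W var]] ++ [Y [Z [W var]]]]]]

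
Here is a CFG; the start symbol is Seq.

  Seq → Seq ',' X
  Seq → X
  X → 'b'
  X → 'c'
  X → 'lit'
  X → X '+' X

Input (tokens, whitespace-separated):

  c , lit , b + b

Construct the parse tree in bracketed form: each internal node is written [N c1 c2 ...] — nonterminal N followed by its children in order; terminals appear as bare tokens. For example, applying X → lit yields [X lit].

Seq
Seq , X
Seq , X , X
X , X , X
c , X , X
c , lit , X
c , lit , X + X
c , lit , b + X
c , lit , b + b

[Seq [Seq [Seq [X c]] , [X lit]] , [X [X b] + [X b]]]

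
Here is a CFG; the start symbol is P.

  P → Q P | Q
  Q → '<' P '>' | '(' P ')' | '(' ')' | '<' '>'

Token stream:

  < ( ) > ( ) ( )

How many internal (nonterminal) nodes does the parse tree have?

[P [Q < [P [Q ( )]] >] [P [Q ( )] [P [Q ( )]]]]

8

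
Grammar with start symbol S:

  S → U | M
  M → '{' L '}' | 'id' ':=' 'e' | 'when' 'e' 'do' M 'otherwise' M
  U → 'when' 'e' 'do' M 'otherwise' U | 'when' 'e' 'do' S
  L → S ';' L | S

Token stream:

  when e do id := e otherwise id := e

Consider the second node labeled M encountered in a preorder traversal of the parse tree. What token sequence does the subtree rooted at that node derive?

[S [M when e do [M id := e] otherwise [M id := e]]]

id := e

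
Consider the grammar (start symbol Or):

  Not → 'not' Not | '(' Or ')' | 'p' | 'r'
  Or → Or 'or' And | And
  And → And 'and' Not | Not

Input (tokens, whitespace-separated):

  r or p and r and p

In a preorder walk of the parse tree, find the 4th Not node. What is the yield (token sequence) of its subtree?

[Or [Or [And [Not r]]] or [And [And [And [Not p]] and [Not r]] and [Not p]]]

p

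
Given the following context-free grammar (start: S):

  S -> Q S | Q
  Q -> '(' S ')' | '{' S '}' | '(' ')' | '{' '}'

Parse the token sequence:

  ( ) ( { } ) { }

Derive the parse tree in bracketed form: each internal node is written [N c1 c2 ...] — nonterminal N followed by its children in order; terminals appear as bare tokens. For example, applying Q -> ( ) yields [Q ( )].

S
Q S
( ) S
( ) Q S
( ) ( S ) S
( ) ( Q ) S
( ) ( { } ) S
( ) ( { } ) Q
( ) ( { } ) { }

[S [Q ( )] [S [Q ( [S [Q { }]] )] [S [Q { }]]]]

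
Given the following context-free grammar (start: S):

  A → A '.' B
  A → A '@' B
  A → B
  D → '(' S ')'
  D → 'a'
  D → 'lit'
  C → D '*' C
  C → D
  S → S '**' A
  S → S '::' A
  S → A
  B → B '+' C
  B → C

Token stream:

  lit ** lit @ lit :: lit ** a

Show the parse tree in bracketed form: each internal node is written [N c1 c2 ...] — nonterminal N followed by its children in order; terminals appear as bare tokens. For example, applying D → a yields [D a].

[S [S [S [S [A [B [C [D lit]]]]] ** [A [A [B [C [D lit]]]] @ [B [C [D lit]]]]] :: [A [B [C [D lit]]]]] ** [A [B [C [D a]]]]]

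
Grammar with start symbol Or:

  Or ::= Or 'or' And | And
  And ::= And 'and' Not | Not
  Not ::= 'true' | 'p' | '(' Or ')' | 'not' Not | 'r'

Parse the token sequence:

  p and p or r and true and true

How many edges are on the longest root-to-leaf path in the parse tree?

[Or [Or [And [And [Not p]] and [Not p]]] or [And [And [And [Not r]] and [Not true]] and [Not true]]]

5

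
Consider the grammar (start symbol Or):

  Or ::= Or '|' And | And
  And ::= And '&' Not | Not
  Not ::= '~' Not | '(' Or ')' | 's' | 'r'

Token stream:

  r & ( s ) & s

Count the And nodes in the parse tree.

4

[Or [And [And [And [Not r]] & [Not ( [Or [And [Not s]]] )]] & [Not s]]]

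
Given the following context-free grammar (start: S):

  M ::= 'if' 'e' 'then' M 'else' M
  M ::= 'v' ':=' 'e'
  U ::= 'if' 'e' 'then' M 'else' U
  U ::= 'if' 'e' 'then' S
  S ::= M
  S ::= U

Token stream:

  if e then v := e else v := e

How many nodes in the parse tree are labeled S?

[S [M if e then [M v := e] else [M v := e]]]

1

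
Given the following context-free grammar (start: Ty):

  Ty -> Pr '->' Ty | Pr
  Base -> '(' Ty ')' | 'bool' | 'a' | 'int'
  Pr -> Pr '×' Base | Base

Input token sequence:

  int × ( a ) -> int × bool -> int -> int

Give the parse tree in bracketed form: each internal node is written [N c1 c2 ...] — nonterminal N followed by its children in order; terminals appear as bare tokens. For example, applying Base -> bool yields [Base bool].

[Ty [Pr [Pr [Base int]] × [Base ( [Ty [Pr [Base a]]] )]] -> [Ty [Pr [Pr [Base int]] × [Base bool]] -> [Ty [Pr [Base int]] -> [Ty [Pr [Base int]]]]]]

Ty
Pr -> Ty
Pr × Base -> Ty
Base × Base -> Ty
int × Base -> Ty
int × ( Ty ) -> Ty
int × ( Pr ) -> Ty
int × ( Base ) -> Ty
int × ( a ) -> Ty
int × ( a ) -> Pr -> Ty
int × ( a ) -> Pr × Base -> Ty
int × ( a ) -> Base × Base -> Ty
int × ( a ) -> int × Base -> Ty
int × ( a ) -> int × bool -> Ty
int × ( a ) -> int × bool -> Pr -> Ty
int × ( a ) -> int × bool -> Base -> Ty
int × ( a ) -> int × bool -> int -> Ty
int × ( a ) -> int × bool -> int -> Pr
int × ( a ) -> int × bool -> int -> Base
int × ( a ) -> int × bool -> int -> int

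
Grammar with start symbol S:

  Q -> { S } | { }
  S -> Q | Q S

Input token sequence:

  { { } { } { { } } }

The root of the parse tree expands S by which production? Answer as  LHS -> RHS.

S -> Q

[S [Q { [S [Q { }] [S [Q { }] [S [Q { [S [Q { }]] }]]]] }]]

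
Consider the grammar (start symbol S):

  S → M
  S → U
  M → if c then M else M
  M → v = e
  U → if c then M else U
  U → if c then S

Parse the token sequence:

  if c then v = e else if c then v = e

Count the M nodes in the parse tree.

2

[S [U if c then [M v = e] else [U if c then [S [M v = e]]]]]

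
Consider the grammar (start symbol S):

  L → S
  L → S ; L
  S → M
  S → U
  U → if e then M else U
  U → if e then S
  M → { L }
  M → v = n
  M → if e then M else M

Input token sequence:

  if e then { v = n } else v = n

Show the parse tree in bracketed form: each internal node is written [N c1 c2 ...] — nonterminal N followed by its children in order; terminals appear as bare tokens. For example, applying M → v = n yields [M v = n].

[S [M if e then [M { [L [S [M v = n]]] }] else [M v = n]]]

S
M
if e then M else M
if e then { L } else M
if e then { S } else M
if e then { M } else M
if e then { v = n } else M
if e then { v = n } else v = n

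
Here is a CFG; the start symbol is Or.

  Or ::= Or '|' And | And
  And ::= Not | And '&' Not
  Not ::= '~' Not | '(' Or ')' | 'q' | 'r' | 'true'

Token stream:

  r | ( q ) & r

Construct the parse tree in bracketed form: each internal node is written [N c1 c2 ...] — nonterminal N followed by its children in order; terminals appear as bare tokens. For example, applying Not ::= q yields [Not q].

[Or [Or [And [Not r]]] | [And [And [Not ( [Or [And [Not q]]] )]] & [Not r]]]

Or
Or | And
And | And
Not | And
r | And
r | And & Not
r | Not & Not
r | ( Or ) & Not
r | ( And ) & Not
r | ( Not ) & Not
r | ( q ) & Not
r | ( q ) & r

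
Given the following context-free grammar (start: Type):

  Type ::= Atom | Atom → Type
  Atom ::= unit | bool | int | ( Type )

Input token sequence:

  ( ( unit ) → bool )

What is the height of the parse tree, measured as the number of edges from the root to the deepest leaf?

6

[Type [Atom ( [Type [Atom ( [Type [Atom unit]] )] → [Type [Atom bool]]] )]]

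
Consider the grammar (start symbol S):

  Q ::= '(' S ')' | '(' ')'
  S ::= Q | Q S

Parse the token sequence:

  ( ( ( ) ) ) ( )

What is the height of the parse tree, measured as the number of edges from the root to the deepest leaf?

6

[S [Q ( [S [Q ( [S [Q ( )]] )]] )] [S [Q ( )]]]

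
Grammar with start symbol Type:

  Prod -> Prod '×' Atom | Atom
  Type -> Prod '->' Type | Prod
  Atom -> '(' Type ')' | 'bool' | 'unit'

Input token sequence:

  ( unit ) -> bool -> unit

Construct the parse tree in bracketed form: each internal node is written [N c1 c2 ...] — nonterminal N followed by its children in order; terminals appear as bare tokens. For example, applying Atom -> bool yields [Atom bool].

[Type [Prod [Atom ( [Type [Prod [Atom unit]]] )]] -> [Type [Prod [Atom bool]] -> [Type [Prod [Atom unit]]]]]

Type
Prod -> Type
Atom -> Type
( Type ) -> Type
( Prod ) -> Type
( Atom ) -> Type
( unit ) -> Type
( unit ) -> Prod -> Type
( unit ) -> Atom -> Type
( unit ) -> bool -> Type
( unit ) -> bool -> Prod
( unit ) -> bool -> Atom
( unit ) -> bool -> unit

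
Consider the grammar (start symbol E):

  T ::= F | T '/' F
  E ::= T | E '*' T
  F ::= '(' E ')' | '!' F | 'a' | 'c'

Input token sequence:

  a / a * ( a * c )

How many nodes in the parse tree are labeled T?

5

[E [E [T [T [F a]] / [F a]]] * [T [F ( [E [E [T [F a]]] * [T [F c]]] )]]]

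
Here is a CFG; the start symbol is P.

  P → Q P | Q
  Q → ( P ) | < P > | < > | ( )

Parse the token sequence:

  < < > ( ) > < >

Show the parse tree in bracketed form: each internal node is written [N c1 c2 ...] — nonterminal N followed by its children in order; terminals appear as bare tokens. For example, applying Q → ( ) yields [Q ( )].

P
Q P
< P > P
< Q P > P
< < > P > P
< < > Q > P
< < > ( ) > P
< < > ( ) > Q
< < > ( ) > < >

[P [Q < [P [Q < >] [P [Q ( )]]] >] [P [Q < >]]]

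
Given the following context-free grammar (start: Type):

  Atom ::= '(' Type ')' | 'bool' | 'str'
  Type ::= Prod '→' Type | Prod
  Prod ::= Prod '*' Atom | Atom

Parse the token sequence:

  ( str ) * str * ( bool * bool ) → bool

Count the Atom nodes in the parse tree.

7

[Type [Prod [Prod [Prod [Atom ( [Type [Prod [Atom str]]] )]] * [Atom str]] * [Atom ( [Type [Prod [Prod [Atom bool]] * [Atom bool]]] )]] → [Type [Prod [Atom bool]]]]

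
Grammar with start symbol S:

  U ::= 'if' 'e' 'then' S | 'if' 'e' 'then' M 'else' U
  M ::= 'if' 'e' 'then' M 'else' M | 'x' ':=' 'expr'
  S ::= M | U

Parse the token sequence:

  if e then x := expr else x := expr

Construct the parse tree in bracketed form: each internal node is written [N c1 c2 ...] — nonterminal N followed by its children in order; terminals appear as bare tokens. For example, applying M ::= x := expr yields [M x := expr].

S
M
if e then M else M
if e then x := expr else M
if e then x := expr else x := expr

[S [M if e then [M x := expr] else [M x := expr]]]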